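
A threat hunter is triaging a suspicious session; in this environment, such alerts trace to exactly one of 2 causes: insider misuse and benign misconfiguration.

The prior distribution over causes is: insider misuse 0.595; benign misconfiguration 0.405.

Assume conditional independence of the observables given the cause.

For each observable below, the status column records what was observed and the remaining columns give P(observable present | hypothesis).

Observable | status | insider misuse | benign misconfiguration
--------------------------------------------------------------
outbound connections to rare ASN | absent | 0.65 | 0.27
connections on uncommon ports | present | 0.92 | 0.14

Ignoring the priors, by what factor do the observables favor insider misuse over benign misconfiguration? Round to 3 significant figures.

Take the product of per-observable likelihoods under each hypothesis (using 1 − P(present | H) for each absent observable), then divide.
  insider misuse: (1 − 0.65) × 0.92 = 0.322
  benign misconfiguration: (1 − 0.27) × 0.14 = 0.1022
Bayes factor = 0.322 / 0.1022 ≈ 3.15

3.15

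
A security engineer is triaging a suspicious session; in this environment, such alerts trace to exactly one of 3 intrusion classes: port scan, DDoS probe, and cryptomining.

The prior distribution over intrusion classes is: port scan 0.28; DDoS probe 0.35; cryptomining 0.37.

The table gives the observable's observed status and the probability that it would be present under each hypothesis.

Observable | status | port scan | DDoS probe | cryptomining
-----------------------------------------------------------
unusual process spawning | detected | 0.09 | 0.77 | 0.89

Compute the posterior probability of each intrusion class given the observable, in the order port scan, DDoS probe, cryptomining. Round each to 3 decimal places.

For each hypothesis, the unnormalized posterior weight is prior × likelihood:
  port scan: 0.28 × 0.09 = 0.0252
  DDoS probe: 0.35 × 0.77 = 0.2695
  cryptomining: 0.37 × 0.89 = 0.3293
Marginal likelihood of the evidence = 0.624.
P(port scan | evidence) = 0.0252 / 0.624 ≈ 0.040
P(DDoS probe | evidence) = 0.2695 / 0.624 ≈ 0.432
P(cryptomining | evidence) = 0.3293 / 0.624 ≈ 0.528

0.040, 0.432, 0.528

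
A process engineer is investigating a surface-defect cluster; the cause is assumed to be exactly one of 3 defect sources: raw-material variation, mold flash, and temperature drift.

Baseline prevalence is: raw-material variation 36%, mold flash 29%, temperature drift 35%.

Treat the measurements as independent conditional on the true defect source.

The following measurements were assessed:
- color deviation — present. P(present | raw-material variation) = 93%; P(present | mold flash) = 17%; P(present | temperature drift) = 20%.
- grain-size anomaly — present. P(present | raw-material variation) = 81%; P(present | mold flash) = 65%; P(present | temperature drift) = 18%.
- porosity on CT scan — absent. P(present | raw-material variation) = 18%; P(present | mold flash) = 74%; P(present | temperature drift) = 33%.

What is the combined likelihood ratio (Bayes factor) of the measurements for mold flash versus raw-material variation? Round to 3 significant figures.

The Bayes factor is the ratio of the joint likelihoods of the measurement pattern under the two hypotheses (using 1 − P(present | H) for each absent measurement).
  mold flash: 0.17 × 0.65 × (1 − 0.74) = 0.02873
  raw-material variation: 0.93 × 0.81 × (1 − 0.18) = 0.61771
Bayes factor = 0.02873 / 0.61771 ≈ 0.0465

0.0465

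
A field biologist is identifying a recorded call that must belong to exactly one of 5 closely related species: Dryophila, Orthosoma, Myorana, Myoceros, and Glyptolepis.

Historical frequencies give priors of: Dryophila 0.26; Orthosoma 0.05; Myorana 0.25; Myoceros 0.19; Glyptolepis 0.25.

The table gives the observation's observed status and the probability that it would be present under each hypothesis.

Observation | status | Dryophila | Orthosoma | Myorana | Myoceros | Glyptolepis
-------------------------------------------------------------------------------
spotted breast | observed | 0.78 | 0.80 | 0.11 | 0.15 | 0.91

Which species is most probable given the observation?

By Bayes' rule, the unnormalized weight for each hypothesis is prior × likelihood:
  Dryophila: 0.26 × 0.78 = 0.2028
  Orthosoma: 0.05 × 0.80 = 0.04
  Myorana: 0.25 × 0.11 = 0.0275
  Myoceros: 0.19 × 0.15 = 0.0285
  Glyptolepis: 0.25 × 0.91 = 0.2275
The unnormalized weights sum to 0.5263.
P(Dryophila | evidence) ≈ 0.2028 / 0.5263 ≈ 0.385
P(Orthosoma | evidence) ≈ 0.04 / 0.5263 ≈ 0.076
P(Myorana | evidence) ≈ 0.0275 / 0.5263 ≈ 0.052
P(Myoceros | evidence) ≈ 0.0285 / 0.5263 ≈ 0.054
P(Glyptolepis | evidence) ≈ 0.2275 / 0.5263 ≈ 0.432
The largest is 0.432, so Glyptolepis is most probable.

Glyptolepis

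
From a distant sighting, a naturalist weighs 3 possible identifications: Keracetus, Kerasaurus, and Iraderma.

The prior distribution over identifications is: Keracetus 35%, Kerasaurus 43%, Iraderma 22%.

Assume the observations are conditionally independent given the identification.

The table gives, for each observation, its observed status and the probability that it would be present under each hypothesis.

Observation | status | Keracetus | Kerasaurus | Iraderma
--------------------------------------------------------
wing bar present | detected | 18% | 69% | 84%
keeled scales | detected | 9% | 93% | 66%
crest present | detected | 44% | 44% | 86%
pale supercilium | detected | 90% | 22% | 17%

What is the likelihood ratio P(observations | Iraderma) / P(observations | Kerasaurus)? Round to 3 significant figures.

1.30

The Bayes factor is the ratio of the joint likelihoods of the evidence pattern under the two hypotheses.
  Iraderma: 0.84 × 0.66 × 0.86 × 0.17 = 0.081053
  Kerasaurus: 0.69 × 0.93 × 0.44 × 0.22 = 0.062117
Bayes factor = 0.081053 / 0.062117 ≈ 1.30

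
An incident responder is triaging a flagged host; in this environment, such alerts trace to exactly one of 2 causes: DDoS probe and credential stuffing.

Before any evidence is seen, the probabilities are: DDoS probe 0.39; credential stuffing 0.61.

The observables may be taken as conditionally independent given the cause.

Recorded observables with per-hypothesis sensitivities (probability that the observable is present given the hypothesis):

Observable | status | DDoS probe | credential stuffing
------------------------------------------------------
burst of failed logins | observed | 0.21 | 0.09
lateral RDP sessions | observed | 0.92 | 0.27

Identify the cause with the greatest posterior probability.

DDoS probe

For each hypothesis, the unnormalized posterior weight is prior × product of the observable likelihoods:
  DDoS probe: 0.39 × 0.21 × 0.92 = 0.075348
  credential stuffing: 0.61 × 0.09 × 0.27 = 0.014823
The unnormalized weights sum to 0.090171.
P(DDoS probe | evidence) ≈ 0.075348 / 0.090171 ≈ 0.836
P(credential stuffing | evidence) ≈ 0.014823 / 0.090171 ≈ 0.164
The largest is 0.836, so DDoS probe is most probable.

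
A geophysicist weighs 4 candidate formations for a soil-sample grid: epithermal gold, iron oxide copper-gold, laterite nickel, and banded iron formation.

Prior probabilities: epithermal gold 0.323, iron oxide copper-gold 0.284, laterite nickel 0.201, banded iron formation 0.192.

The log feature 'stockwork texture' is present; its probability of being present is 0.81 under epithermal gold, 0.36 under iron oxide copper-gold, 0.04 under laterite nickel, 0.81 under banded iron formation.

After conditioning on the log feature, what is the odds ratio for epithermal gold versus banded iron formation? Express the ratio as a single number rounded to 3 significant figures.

The normalizing constant cancels in an odds ratio, so compute prior × likelihood for the two hypotheses only:
  epithermal gold: 0.323 × 0.81 = 0.26163
  banded iron formation: 0.192 × 0.81 = 0.15552
Odds(epithermal gold : banded iron formation) = 0.26163 / 0.15552 ≈ 1.68.

1.68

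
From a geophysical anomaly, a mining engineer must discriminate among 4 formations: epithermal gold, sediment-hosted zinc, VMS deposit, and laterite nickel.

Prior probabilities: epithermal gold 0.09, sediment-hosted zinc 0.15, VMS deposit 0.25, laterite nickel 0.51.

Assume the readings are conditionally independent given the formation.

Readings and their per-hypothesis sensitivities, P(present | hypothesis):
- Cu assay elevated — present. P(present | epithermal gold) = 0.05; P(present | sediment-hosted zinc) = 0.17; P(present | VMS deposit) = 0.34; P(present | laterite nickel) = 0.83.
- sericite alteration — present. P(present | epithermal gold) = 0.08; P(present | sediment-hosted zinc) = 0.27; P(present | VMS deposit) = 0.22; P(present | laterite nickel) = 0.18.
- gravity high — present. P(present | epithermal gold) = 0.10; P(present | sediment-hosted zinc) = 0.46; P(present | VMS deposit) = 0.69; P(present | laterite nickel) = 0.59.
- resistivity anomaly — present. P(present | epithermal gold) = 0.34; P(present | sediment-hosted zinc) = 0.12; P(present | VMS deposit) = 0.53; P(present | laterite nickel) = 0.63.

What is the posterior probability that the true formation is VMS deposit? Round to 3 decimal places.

Multiply each prior by the joint likelihood of the reading pattern:
  epithermal gold: 0.09 × 0.05 × 0.08 × 0.10 × 0.34 = 1.224e-05
  sediment-hosted zinc: 0.15 × 0.17 × 0.27 × 0.46 × 0.12 = 0.00038005
  VMS deposit: 0.25 × 0.34 × 0.22 × 0.69 × 0.53 = 0.0068386
  laterite nickel: 0.51 × 0.83 × 0.18 × 0.59 × 0.63 = 0.028321
Normalizing constant Z = 1.224e-05 + 0.00038005 + 0.0068386 + 0.028321 = 0.035552.
P(VMS deposit | evidence) = 0.0068386 / 0.035552 ≈ 0.192.

0.192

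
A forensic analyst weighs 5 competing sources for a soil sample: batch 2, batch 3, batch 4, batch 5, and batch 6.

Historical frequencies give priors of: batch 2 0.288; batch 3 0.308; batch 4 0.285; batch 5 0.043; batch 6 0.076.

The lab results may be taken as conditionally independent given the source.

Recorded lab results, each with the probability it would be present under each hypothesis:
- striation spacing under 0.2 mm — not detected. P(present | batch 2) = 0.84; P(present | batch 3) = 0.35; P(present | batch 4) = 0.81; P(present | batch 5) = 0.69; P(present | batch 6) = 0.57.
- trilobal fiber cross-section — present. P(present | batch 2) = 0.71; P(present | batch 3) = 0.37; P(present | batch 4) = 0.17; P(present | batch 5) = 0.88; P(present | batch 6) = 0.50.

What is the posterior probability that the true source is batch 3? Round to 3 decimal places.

By Bayes' rule with conditional independence, the unnormalized weight for each hypothesis is prior × ∏ likelihoods (using 1 − P(present | H) for each absent lab result):
  batch 2: 0.288 × (1 − 0.84) × 0.71 = 0.032717
  batch 3: 0.308 × (1 − 0.35) × 0.37 = 0.074074
  batch 4: 0.285 × (1 − 0.81) × 0.17 = 0.0092055
  batch 5: 0.043 × (1 − 0.69) × 0.88 = 0.01173
  batch 6: 0.076 × (1 − 0.57) × 0.50 = 0.01634
The unnormalized weights sum to 0.14407.
P(batch 3 | evidence) = 0.074074 / 0.14407 ≈ 0.514.

0.514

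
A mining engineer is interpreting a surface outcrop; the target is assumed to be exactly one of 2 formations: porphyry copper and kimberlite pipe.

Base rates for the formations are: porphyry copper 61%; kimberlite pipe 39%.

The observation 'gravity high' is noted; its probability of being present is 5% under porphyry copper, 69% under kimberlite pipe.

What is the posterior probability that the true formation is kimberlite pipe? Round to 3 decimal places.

0.898

By Bayes' rule, the unnormalized weight for each hypothesis is prior × likelihood:
  porphyry copper: 0.61 × 0.05 = 0.0305
  kimberlite pipe: 0.39 × 0.69 = 0.2691
The unnormalized weights sum to 0.2996.
P(kimberlite pipe | evidence) = 0.2691 / 0.2996 ≈ 0.898.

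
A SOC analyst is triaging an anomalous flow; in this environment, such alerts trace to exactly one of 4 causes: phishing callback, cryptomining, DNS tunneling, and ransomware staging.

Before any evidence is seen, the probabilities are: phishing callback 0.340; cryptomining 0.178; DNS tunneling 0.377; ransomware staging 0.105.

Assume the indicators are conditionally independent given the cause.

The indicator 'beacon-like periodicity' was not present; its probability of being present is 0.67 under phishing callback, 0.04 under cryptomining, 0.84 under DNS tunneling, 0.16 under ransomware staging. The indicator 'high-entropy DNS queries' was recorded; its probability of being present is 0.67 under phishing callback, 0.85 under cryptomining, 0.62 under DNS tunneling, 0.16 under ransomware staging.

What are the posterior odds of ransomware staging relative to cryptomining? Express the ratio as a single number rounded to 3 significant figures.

0.0972

The normalizing constant cancels in an odds ratio, so compute prior × likelihood for the two hypotheses only (using 1 − P(present | H) for each absent indicator):
  ransomware staging: 0.105 × (1 − 0.16) × 0.16 = 0.014112
  cryptomining: 0.178 × (1 − 0.04) × 0.85 = 0.14525
Odds(ransomware staging : cryptomining) = 0.014112 / 0.14525 ≈ 0.0972.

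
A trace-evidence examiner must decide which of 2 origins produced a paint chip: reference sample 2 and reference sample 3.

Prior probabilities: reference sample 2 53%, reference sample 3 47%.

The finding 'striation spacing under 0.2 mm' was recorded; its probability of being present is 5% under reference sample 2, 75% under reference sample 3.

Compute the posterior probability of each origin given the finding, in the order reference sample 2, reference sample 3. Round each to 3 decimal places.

0.070, 0.930

For each hypothesis, the unnormalized posterior weight is prior × likelihood:
  reference sample 2: 0.53 × 0.05 = 0.0265
  reference sample 3: 0.47 × 0.75 = 0.3525
Marginal likelihood of the evidence = 0.379.
P(reference sample 2 | evidence) = 0.0265 / 0.379 ≈ 0.070
P(reference sample 3 | evidence) = 0.3525 / 0.379 ≈ 0.930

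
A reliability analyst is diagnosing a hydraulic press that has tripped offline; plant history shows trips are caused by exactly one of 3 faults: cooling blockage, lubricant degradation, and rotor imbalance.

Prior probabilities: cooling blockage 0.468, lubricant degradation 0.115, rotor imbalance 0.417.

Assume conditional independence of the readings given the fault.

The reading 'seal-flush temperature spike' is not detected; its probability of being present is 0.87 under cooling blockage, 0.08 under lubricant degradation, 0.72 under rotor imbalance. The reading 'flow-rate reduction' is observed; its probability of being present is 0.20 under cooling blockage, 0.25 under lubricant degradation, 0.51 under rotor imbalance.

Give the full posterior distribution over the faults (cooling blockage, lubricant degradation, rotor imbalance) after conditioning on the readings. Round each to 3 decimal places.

Multiply each prior by the joint likelihood of the reading pattern (using 1 − P(present | H) for each absent reading):
  cooling blockage: 0.468 × (1 − 0.87) × 0.20 = 0.012168
  lubricant degradation: 0.115 × (1 − 0.08) × 0.25 = 0.02645
  rotor imbalance: 0.417 × (1 − 0.72) × 0.51 = 0.059548
The unnormalized weights sum to 0.098166.
P(cooling blockage | evidence) = 0.012168 / 0.098166 ≈ 0.124
P(lubricant degradation | evidence) = 0.02645 / 0.098166 ≈ 0.269
P(rotor imbalance | evidence) = 0.059548 / 0.098166 ≈ 0.607

0.124, 0.269, 0.607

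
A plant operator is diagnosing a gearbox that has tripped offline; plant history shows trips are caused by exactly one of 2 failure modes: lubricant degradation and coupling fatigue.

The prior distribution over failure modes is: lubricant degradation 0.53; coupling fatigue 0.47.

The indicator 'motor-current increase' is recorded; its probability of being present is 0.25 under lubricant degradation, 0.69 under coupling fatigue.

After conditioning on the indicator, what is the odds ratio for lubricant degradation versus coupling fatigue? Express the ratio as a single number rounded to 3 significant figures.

Unnormalized posterior weight (prior times the indicator likelihood) for each of the two hypotheses:
  lubricant degradation: 0.53 × 0.25 = 0.1325
  coupling fatigue: 0.47 × 0.69 = 0.3243
Posterior odds = 0.1325 / 0.3243 ≈ 0.409.

0.409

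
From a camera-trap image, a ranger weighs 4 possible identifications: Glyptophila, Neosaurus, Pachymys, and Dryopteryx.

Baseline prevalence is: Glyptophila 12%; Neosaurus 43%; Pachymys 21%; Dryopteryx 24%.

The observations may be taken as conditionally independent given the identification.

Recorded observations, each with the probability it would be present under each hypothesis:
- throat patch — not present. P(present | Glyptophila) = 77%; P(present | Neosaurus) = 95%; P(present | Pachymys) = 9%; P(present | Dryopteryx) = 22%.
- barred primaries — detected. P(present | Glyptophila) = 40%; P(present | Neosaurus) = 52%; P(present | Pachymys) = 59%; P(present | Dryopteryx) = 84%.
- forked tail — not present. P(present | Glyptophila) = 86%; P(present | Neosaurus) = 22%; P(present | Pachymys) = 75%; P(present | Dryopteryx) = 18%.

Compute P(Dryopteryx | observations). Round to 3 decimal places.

By Bayes' rule with conditional independence, the unnormalized weight for each hypothesis is prior × ∏ likelihoods (using 1 − P(present | H) for each absent observation):
  Glyptophila: 0.12 × (1 − 0.77) × 0.40 × (1 − 0.86) = 0.0015456
  Neosaurus: 0.43 × (1 − 0.95) × 0.52 × (1 − 0.22) = 0.0087204
  Pachymys: 0.21 × (1 − 0.09) × 0.59 × (1 − 0.75) = 0.028187
  Dryopteryx: 0.24 × (1 − 0.22) × 0.84 × (1 − 0.18) = 0.12894
The unnormalized weights sum to 0.1674.
P(Dryopteryx | evidence) = 0.12894 / 0.1674 ≈ 0.770.

0.770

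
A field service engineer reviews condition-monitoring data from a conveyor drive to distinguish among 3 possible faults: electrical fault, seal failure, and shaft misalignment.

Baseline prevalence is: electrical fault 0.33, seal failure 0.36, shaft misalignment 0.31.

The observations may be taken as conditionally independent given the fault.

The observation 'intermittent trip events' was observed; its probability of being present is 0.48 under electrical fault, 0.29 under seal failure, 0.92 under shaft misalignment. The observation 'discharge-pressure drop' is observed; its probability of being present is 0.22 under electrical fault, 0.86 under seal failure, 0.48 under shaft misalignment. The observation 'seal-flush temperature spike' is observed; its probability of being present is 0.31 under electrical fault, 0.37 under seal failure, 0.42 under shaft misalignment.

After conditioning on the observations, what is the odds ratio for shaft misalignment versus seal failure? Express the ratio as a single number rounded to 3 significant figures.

1.73

Unnormalized posterior weight (prior times the observation likelihoods) for each of the two hypotheses:
  shaft misalignment: 0.31 × 0.92 × 0.48 × 0.42 = 0.057496
  seal failure: 0.36 × 0.29 × 0.86 × 0.37 = 0.03322
Posterior odds = 0.057496 / 0.03322 ≈ 1.73.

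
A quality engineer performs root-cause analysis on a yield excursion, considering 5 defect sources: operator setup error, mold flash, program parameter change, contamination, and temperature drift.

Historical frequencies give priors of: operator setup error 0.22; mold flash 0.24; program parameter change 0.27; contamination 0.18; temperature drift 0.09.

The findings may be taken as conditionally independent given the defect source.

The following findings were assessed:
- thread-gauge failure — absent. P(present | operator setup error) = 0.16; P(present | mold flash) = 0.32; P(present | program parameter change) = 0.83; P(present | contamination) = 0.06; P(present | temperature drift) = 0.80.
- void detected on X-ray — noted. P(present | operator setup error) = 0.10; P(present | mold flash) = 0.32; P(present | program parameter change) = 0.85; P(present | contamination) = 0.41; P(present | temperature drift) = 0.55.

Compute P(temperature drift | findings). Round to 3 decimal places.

Multiply each prior by the joint likelihood of the evidence pattern (using 1 − P(present | H) for each absent finding):
  operator setup error: 0.22 × (1 − 0.16) × 0.10 = 0.01848
  mold flash: 0.24 × (1 − 0.32) × 0.32 = 0.052224
  program parameter change: 0.27 × (1 − 0.83) × 0.85 = 0.039015
  contamination: 0.18 × (1 − 0.06) × 0.41 = 0.069372
  temperature drift: 0.09 × (1 − 0.80) × 0.55 = 0.0099
The unnormalized weights sum to 0.18899.
P(temperature drift | evidence) = 0.0099 / 0.18899 ≈ 0.052.

0.052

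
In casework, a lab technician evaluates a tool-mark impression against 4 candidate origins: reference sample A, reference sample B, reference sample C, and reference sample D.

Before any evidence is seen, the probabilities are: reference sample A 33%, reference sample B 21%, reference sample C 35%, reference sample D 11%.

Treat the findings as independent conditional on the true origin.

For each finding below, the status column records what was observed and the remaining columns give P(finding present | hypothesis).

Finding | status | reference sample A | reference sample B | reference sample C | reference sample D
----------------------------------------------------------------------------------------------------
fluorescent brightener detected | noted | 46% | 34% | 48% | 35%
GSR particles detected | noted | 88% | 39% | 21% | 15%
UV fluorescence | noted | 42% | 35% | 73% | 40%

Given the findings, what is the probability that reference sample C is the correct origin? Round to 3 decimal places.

Multiply each prior by the joint likelihood of the evidence pattern:
  reference sample A: 0.33 × 0.46 × 0.88 × 0.42 = 0.056105
  reference sample B: 0.21 × 0.34 × 0.39 × 0.35 = 0.0097461
  reference sample C: 0.35 × 0.48 × 0.21 × 0.73 = 0.025754
  reference sample D: 0.11 × 0.35 × 0.15 × 0.40 = 0.00231
Marginal likelihood of the evidence = 0.093916.
P(reference sample C | evidence) = 0.025754 / 0.093916 ≈ 0.274.

0.274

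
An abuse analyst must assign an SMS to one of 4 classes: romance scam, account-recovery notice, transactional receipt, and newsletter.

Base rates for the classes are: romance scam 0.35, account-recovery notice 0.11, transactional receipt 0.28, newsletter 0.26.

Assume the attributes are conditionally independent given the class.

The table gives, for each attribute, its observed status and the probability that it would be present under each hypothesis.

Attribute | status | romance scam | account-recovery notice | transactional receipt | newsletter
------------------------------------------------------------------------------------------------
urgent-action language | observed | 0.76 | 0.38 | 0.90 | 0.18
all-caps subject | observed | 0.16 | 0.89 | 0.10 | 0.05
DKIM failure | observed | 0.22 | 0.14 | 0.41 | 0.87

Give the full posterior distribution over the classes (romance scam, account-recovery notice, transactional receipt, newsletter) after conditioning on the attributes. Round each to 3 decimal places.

0.348, 0.193, 0.384, 0.076

Multiply each prior by the joint likelihood of the attribute pattern:
  romance scam: 0.35 × 0.76 × 0.16 × 0.22 = 0.0093632
  account-recovery notice: 0.11 × 0.38 × 0.89 × 0.14 = 0.0052083
  transactional receipt: 0.28 × 0.90 × 0.10 × 0.41 = 0.010332
  newsletter: 0.26 × 0.18 × 0.05 × 0.87 = 0.0020358
Normalizing constant Z = 0.0093632 + 0.0052083 + 0.010332 + 0.0020358 = 0.026939.
P(romance scam | evidence) = 0.0093632 / 0.026939 ≈ 0.348
P(account-recovery notice | evidence) = 0.0052083 / 0.026939 ≈ 0.193
P(transactional receipt | evidence) = 0.010332 / 0.026939 ≈ 0.384
P(newsletter | evidence) = 0.0020358 / 0.026939 ≈ 0.076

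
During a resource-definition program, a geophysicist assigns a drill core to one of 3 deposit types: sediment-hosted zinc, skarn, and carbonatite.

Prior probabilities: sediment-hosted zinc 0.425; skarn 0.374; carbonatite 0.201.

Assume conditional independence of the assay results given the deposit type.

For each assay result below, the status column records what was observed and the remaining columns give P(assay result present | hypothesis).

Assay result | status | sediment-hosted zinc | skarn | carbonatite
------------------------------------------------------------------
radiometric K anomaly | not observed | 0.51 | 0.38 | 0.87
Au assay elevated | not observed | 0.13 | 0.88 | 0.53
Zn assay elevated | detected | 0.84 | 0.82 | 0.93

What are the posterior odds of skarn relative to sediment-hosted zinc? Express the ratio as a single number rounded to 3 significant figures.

0.150

The normalizing constant cancels in an odds ratio, so compute prior × likelihood for the two hypotheses only (using 1 − P(present | H) for each absent assay result):
  skarn: 0.374 × (1 − 0.38) × (1 − 0.88) × 0.82 = 0.022817
  sediment-hosted zinc: 0.425 × (1 − 0.51) × (1 − 0.13) × 0.84 = 0.15219
Odds(skarn : sediment-hosted zinc) = 0.022817 / 0.15219 ≈ 0.150.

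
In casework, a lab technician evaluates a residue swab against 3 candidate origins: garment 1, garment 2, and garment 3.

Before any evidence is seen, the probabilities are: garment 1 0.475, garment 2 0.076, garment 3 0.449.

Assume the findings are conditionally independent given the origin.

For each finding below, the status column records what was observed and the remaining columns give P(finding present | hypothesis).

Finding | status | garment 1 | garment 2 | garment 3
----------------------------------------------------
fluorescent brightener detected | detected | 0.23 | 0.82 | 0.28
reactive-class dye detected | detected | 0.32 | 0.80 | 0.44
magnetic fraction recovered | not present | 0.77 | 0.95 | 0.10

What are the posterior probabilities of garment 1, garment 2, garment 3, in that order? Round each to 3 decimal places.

0.133, 0.041, 0.825

For each hypothesis, the unnormalized posterior weight is prior × product of the finding likelihoods (using 1 − P(present | H) for each absent finding):
  garment 1: 0.475 × 0.23 × 0.32 × (1 − 0.77) = 0.0080408
  garment 2: 0.076 × 0.82 × 0.80 × (1 − 0.95) = 0.0024928
  garment 3: 0.449 × 0.28 × 0.44 × (1 − 0.10) = 0.049785
The unnormalized weights sum to 0.060319.
P(garment 1 | evidence) = 0.0080408 / 0.060319 ≈ 0.133
P(garment 2 | evidence) = 0.0024928 / 0.060319 ≈ 0.041
P(garment 3 | evidence) = 0.049785 / 0.060319 ≈ 0.825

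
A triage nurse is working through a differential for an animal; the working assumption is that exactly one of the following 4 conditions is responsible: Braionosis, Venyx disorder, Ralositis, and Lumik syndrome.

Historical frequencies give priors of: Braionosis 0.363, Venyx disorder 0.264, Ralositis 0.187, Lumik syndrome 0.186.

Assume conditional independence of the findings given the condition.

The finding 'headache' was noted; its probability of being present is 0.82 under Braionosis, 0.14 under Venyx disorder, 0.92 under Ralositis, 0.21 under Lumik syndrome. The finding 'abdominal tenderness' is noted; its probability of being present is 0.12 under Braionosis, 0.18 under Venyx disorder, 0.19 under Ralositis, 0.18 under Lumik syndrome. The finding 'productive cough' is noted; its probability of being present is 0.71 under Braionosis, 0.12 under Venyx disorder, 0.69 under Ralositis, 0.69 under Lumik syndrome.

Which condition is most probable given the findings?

For each hypothesis, the unnormalized posterior weight is prior × product of the finding likelihoods:
  Braionosis: 0.363 × 0.82 × 0.12 × 0.71 = 0.025361
  Venyx disorder: 0.264 × 0.14 × 0.18 × 0.12 = 0.00079834
  Ralositis: 0.187 × 0.92 × 0.19 × 0.69 = 0.022554
  Lumik syndrome: 0.186 × 0.21 × 0.18 × 0.69 = 0.0048513
Marginal likelihood of the evidence = 0.053565.
P(Braionosis | evidence) ≈ 0.025361 / 0.053565 ≈ 0.473
P(Venyx disorder | evidence) ≈ 0.00079834 / 0.053565 ≈ 0.015
P(Ralositis | evidence) ≈ 0.022554 / 0.053565 ≈ 0.421
P(Lumik syndrome | evidence) ≈ 0.0048513 / 0.053565 ≈ 0.091
The largest is 0.473, so Braionosis is most probable.

Braionosis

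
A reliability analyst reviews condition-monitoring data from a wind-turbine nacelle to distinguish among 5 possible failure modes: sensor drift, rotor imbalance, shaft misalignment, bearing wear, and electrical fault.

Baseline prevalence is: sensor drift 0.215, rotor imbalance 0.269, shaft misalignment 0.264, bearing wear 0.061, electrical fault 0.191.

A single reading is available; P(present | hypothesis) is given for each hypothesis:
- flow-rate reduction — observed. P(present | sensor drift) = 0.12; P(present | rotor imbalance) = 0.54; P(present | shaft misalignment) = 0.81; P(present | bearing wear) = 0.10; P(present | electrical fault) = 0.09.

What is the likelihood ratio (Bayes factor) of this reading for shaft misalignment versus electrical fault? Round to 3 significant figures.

The Bayes factor is the ratio of the two likelihoods.
  shaft misalignment: 0.81
  electrical fault: 0.09
Bayes factor = 0.81 / 0.09 ≈ 9.00

9.00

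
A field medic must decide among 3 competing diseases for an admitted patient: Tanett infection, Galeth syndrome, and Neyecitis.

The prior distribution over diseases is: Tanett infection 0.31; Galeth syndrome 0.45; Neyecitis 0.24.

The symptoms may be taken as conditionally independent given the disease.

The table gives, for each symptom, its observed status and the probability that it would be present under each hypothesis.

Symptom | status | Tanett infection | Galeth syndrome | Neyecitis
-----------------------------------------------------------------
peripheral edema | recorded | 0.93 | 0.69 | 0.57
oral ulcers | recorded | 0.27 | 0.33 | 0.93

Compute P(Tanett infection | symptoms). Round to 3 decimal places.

0.253

By Bayes' rule with conditional independence, the unnormalized weight for each hypothesis is prior × ∏ likelihoods:
  Tanett infection: 0.31 × 0.93 × 0.27 = 0.077841
  Galeth syndrome: 0.45 × 0.69 × 0.33 = 0.10247
  Neyecitis: 0.24 × 0.57 × 0.93 = 0.12722
Normalizing constant Z = 0.077841 + 0.10247 + 0.12722 = 0.30753.
P(Tanett infection | evidence) = 0.077841 / 0.30753 ≈ 0.253.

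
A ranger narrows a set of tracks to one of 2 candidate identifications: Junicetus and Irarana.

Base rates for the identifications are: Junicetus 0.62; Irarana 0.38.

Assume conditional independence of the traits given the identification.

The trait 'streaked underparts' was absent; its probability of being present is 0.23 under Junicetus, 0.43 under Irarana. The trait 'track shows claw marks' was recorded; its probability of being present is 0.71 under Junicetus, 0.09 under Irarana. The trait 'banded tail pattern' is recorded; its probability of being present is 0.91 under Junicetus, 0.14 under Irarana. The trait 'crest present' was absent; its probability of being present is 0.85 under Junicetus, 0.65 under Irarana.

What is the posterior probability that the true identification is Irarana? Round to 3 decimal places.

0.020

Multiply each prior by the joint likelihood of the trait pattern (using 1 − P(present | H) for each absent trait):
  Junicetus: 0.62 × (1 − 0.23) × 0.71 × 0.91 × (1 − 0.85) = 0.046267
  Irarana: 0.38 × (1 − 0.43) × 0.09 × 0.14 × (1 − 0.65) = 0.00095521
The unnormalized weights sum to 0.047222.
P(Irarana | evidence) = 0.00095521 / 0.047222 ≈ 0.020.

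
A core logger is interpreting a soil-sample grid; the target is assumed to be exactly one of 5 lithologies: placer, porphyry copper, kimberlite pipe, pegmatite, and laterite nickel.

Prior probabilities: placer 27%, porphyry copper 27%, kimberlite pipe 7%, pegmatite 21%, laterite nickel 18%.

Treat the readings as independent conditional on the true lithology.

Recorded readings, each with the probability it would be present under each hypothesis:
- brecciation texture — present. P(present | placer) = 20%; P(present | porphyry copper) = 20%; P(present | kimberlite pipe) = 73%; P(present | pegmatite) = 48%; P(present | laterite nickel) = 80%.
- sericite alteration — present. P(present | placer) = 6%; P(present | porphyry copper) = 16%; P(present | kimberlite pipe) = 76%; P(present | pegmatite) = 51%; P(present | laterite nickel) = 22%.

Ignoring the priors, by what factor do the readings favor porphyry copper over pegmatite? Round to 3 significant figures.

The Bayes factor is the ratio of the joint likelihoods of the reading pattern under the two hypotheses.
  porphyry copper: 0.20 × 0.16 = 0.032
  pegmatite: 0.48 × 0.51 = 0.2448
Bayes factor = 0.032 / 0.2448 ≈ 0.131

0.131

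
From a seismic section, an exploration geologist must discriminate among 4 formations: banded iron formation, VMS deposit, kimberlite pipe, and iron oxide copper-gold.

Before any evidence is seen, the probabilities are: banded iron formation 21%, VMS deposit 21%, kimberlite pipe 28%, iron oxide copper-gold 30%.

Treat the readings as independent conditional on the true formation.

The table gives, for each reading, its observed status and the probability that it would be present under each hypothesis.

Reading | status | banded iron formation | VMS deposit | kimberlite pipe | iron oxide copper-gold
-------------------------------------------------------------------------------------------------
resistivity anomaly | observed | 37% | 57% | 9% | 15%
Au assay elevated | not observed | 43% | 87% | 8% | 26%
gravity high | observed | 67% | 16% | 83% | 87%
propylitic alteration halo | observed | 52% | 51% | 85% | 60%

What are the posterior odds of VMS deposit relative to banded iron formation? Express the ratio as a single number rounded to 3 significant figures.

0.0823

Posterior odds equal prior odds times the likelihood ratio; only the two competing hypotheses matter (using 1 − P(present | H) for each absent reading).
  VMS deposit: 0.21 × 0.57 × (1 − 0.87) × 0.16 × 0.51 = 0.0012698
  banded iron formation: 0.21 × 0.37 × (1 − 0.43) × 0.67 × 0.52 = 0.01543
Odds(VMS deposit : banded iron formation) = 0.0012698 / 0.01543 ≈ 0.0823.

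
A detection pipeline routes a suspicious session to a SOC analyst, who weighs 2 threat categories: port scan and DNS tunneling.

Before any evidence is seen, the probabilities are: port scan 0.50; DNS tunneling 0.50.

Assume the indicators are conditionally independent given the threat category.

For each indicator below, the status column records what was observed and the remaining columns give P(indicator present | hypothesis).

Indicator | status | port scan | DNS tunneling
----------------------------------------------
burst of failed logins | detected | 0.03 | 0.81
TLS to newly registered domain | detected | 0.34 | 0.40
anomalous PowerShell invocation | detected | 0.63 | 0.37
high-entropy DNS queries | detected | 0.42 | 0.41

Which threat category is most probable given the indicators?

DNS tunneling

For each hypothesis, the unnormalized posterior weight is prior × product of the indicator likelihoods:
  port scan: 0.50 × 0.03 × 0.34 × 0.63 × 0.42 = 0.0013495
  DNS tunneling: 0.50 × 0.81 × 0.40 × 0.37 × 0.41 = 0.024575
The unnormalized weights sum to 0.025925.
P(port scan | evidence) ≈ 0.0013495 / 0.025925 ≈ 0.052
P(DNS tunneling | evidence) ≈ 0.024575 / 0.025925 ≈ 0.948
The largest is 0.948, so DNS tunneling is most probable.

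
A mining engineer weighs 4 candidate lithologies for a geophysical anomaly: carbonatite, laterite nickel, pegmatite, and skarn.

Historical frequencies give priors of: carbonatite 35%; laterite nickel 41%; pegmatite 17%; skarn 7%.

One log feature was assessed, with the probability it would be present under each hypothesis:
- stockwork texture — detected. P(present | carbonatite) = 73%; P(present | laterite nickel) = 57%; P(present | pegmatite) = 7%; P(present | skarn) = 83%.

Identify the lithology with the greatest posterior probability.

By Bayes' rule, the unnormalized weight for each hypothesis is prior × likelihood:
  carbonatite: 0.35 × 0.73 = 0.2555
  laterite nickel: 0.41 × 0.57 = 0.2337
  pegmatite: 0.17 × 0.07 = 0.0119
  skarn: 0.07 × 0.83 = 0.0581
The unnormalized weights sum to 0.5592.
P(carbonatite | evidence) ≈ 0.2555 / 0.5592 ≈ 0.457
P(laterite nickel | evidence) ≈ 0.2337 / 0.5592 ≈ 0.418
P(pegmatite | evidence) ≈ 0.0119 / 0.5592 ≈ 0.021
P(skarn | evidence) ≈ 0.0581 / 0.5592 ≈ 0.104
The largest is 0.457, so carbonatite is most probable.

carbonatite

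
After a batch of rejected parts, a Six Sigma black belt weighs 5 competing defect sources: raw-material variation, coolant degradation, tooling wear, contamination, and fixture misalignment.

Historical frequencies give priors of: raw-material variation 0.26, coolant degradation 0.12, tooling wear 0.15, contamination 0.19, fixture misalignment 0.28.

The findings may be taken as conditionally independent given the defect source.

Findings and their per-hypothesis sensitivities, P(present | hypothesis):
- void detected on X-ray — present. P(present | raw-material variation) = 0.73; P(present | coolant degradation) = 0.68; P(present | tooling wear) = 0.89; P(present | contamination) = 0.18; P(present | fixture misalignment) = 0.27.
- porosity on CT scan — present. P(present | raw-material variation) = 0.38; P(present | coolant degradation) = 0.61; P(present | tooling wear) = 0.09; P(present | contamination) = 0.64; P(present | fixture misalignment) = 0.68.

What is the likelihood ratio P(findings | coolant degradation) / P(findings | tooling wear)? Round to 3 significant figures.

Take the product of per-finding likelihoods under each hypothesis, then divide.
  coolant degradation: 0.68 × 0.61 = 0.4148
  tooling wear: 0.89 × 0.09 = 0.0801
Bayes factor = 0.4148 / 0.0801 ≈ 5.18

5.18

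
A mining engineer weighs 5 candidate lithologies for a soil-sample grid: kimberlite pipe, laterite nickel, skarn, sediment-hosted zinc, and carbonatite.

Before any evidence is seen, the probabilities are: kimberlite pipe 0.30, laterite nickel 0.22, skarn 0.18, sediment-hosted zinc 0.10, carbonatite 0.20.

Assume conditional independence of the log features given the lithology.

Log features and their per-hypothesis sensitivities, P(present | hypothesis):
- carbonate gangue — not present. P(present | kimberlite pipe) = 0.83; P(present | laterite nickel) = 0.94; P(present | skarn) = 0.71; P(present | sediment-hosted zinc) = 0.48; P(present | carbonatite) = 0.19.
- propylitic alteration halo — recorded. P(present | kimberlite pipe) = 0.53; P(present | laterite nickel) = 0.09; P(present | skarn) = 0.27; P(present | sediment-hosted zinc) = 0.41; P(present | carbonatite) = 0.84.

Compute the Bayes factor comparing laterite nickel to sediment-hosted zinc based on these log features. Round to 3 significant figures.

Take the product of per-log feature likelihoods under each hypothesis (using 1 − P(present | H) for each absent log feature), then divide.
  laterite nickel: (1 − 0.94) × 0.09 = 0.0054
  sediment-hosted zinc: (1 − 0.48) × 0.41 = 0.2132
Bayes factor = 0.0054 / 0.2132 ≈ 0.0253

0.0253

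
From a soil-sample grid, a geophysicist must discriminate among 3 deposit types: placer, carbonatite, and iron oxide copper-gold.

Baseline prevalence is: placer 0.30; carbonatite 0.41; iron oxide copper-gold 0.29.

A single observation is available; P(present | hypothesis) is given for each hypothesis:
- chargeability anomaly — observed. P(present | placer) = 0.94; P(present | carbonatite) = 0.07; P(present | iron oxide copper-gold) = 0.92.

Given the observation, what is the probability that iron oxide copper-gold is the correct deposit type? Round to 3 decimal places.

For each hypothesis, the unnormalized posterior weight is prior × likelihood:
  placer: 0.30 × 0.94 = 0.282
  carbonatite: 0.41 × 0.07 = 0.0287
  iron oxide copper-gold: 0.29 × 0.92 = 0.2668
Marginal likelihood of the evidence = 0.5775.
P(iron oxide copper-gold | evidence) = 0.2668 / 0.5775 ≈ 0.462.

0.462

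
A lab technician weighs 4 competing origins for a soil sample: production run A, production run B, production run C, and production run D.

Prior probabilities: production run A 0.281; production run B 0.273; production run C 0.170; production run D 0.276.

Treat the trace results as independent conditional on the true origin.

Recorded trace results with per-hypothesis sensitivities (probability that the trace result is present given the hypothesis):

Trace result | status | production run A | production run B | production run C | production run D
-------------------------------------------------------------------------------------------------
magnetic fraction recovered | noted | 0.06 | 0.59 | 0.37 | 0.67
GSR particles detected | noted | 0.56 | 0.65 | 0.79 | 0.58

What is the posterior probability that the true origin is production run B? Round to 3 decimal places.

0.386

By Bayes' rule with conditional independence, the unnormalized weight for each hypothesis is prior × ∏ likelihoods:
  production run A: 0.281 × 0.06 × 0.56 = 0.0094416
  production run B: 0.273 × 0.59 × 0.65 = 0.1047
  production run C: 0.170 × 0.37 × 0.79 = 0.049691
  production run D: 0.276 × 0.67 × 0.58 = 0.10725
Normalizing constant Z = 0.0094416 + 0.1047 + 0.049691 + 0.10725 = 0.27108.
P(production run B | evidence) = 0.1047 / 0.27108 ≈ 0.386.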